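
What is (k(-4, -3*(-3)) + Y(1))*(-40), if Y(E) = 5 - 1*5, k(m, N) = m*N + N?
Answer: 1080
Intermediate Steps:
k(m, N) = N + N*m (k(m, N) = N*m + N = N + N*m)
Y(E) = 0 (Y(E) = 5 - 5 = 0)
(k(-4, -3*(-3)) + Y(1))*(-40) = ((-3*(-3))*(1 - 4) + 0)*(-40) = (9*(-3) + 0)*(-40) = (-27 + 0)*(-40) = -27*(-40) = 1080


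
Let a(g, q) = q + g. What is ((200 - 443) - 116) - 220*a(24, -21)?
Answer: -1019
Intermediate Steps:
a(g, q) = g + q
((200 - 443) - 116) - 220*a(24, -21) = ((200 - 443) - 116) - 220*(24 - 21) = (-243 - 116) - 220*3 = -359 - 660 = -1019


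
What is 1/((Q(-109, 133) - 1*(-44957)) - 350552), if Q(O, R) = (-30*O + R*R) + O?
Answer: -1/284745 ≈ -3.5119e-6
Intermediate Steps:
Q(O, R) = R² - 29*O (Q(O, R) = (-30*O + R²) + O = (R² - 30*O) + O = R² - 29*O)
1/((Q(-109, 133) - 1*(-44957)) - 350552) = 1/(((133² - 29*(-109)) - 1*(-44957)) - 350552) = 1/(((17689 + 3161) + 44957) - 350552) = 1/((20850 + 44957) - 350552) = 1/(65807 - 350552) = 1/(-284745) = -1/284745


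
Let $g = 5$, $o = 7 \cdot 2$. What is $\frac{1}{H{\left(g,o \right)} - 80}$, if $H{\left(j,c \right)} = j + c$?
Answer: $- \frac{1}{61} \approx -0.016393$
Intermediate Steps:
$o = 14$
$H{\left(j,c \right)} = c + j$
$\frac{1}{H{\left(g,o \right)} - 80} = \frac{1}{\left(14 + 5\right) - 80} = \frac{1}{19 - 80} = \frac{1}{-61} = - \frac{1}{61}$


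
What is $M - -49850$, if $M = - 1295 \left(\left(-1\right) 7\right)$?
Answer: $58915$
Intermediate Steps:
$M = 9065$ ($M = \left(-1295\right) \left(-7\right) = 9065$)
$M - -49850 = 9065 - -49850 = 9065 + 49850 = 58915$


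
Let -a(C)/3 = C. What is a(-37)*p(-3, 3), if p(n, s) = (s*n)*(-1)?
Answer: 999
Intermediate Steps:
a(C) = -3*C
p(n, s) = -n*s (p(n, s) = (n*s)*(-1) = -n*s)
a(-37)*p(-3, 3) = (-3*(-37))*(-1*(-3)*3) = 111*9 = 999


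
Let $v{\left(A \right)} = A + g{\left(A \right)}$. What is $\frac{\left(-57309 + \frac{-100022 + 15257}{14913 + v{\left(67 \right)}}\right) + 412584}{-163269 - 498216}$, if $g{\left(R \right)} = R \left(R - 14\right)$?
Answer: $- \frac{438901084}{817198569} \approx -0.53708$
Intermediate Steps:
$g{\left(R \right)} = R \left(-14 + R\right)$
$v{\left(A \right)} = A + A \left(-14 + A\right)$
$\frac{\left(-57309 + \frac{-100022 + 15257}{14913 + v{\left(67 \right)}}\right) + 412584}{-163269 - 498216} = \frac{\left(-57309 + \frac{-100022 + 15257}{14913 + 67 \left(-13 + 67\right)}\right) + 412584}{-163269 - 498216} = \frac{\left(-57309 - \frac{84765}{14913 + 67 \cdot 54}\right) + 412584}{-661485} = \left(\left(-57309 - \frac{84765}{14913 + 3618}\right) + 412584\right) \left(- \frac{1}{661485}\right) = \left(\left(-57309 - \frac{84765}{18531}\right) + 412584\right) \left(- \frac{1}{661485}\right) = \left(\left(-57309 - \frac{28255}{6177}\right) + 412584\right) \left(- \frac{1}{661485}\right) = \left(- \frac{354025948}{6177} + 412584\right) \left(- \frac{1}{661485}\right) = \frac{2194505420}{6177} \left(- \frac{1}{661485}\right) = - \frac{438901084}{817198569}$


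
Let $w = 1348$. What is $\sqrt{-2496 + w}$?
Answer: $2 i \sqrt{287} \approx 33.882 i$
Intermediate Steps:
$\sqrt{-2496 + w} = \sqrt{-2496 + 1348} = \sqrt{-1148} = 2 i \sqrt{287}$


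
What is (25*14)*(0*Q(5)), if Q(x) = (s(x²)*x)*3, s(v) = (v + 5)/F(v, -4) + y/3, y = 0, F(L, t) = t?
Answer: 0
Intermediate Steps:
s(v) = -5/4 - v/4 (s(v) = (v + 5)/(-4) + 0/3 = (5 + v)*(-¼) + 0*(⅓) = (-5/4 - v/4) + 0 = -5/4 - v/4)
Q(x) = 3*x*(-5/4 - x²/4) (Q(x) = ((-5/4 - x²/4)*x)*3 = (x*(-5/4 - x²/4))*3 = 3*x*(-5/4 - x²/4))
(25*14)*(0*Q(5)) = (25*14)*(0*(-¾*5*(5 + 5²))) = 350*(0*(-¾*5*(5 + 25))) = 350*(0*(-¾*5*30)) = 350*(0*(-225/2)) = 350*0 = 0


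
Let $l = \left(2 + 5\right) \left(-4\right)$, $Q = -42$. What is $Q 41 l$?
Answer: $48216$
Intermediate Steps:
$l = -28$ ($l = 7 \left(-4\right) = -28$)
$Q 41 l = \left(-42\right) 41 \left(-28\right) = \left(-1722\right) \left(-28\right) = 48216$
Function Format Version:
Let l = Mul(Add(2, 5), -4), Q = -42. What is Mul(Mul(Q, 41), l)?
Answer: 48216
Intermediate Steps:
l = -28 (l = Mul(7, -4) = -28)
Mul(Mul(Q, 41), l) = Mul(Mul(-42, 41), -28) = Mul(-1722, -28) = 48216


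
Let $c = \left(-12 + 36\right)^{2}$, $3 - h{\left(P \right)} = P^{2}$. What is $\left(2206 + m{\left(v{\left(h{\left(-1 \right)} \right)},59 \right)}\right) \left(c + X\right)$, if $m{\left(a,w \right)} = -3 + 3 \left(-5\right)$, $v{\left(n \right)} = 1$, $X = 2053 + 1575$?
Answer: $9198352$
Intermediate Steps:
$X = 3628$
$h{\left(P \right)} = 3 - P^{2}$
$m{\left(a,w \right)} = -18$ ($m{\left(a,w \right)} = -3 - 15 = -18$)
$c = 576$ ($c = 24^{2} = 576$)
$\left(2206 + m{\left(v{\left(h{\left(-1 \right)} \right)},59 \right)}\right) \left(c + X\right) = \left(2206 - 18\right) \left(576 + 3628\right) = 2188 \cdot 4204 = 9198352$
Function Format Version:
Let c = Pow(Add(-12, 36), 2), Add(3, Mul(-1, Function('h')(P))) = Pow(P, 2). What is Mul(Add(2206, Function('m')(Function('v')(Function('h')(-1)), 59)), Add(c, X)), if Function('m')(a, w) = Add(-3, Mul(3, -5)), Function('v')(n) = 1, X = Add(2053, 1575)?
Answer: 9198352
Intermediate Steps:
X = 3628
Function('h')(P) = Add(3, Mul(-1, Pow(P, 2)))
Function('m')(a, w) = -18 (Function('m')(a, w) = Add(-3, -15) = -18)
c = 576 (c = Pow(24, 2) = 576)
Mul(Add(2206, Function('m')(Function('v')(Function('h')(-1)), 59)), Add(c, X)) = Mul(Add(2206, -18), Add(576, 3628)) = Mul(2188, 4204) = 9198352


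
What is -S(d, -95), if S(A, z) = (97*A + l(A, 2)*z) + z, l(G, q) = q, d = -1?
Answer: 382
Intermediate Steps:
S(A, z) = 3*z + 97*A (S(A, z) = (97*A + 2*z) + z = (2*z + 97*A) + z = 3*z + 97*A)
-S(d, -95) = -(3*(-95) + 97*(-1)) = -(-285 - 97) = -1*(-382) = 382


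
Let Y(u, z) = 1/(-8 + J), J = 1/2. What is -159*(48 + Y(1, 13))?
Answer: -38054/5 ≈ -7610.8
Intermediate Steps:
J = 1/2 ≈ 0.50000
Y(u, z) = -2/15 (Y(u, z) = 1/(-8 + 1/2) = 1/(-15/2) = -2/15)
-159*(48 + Y(1, 13)) = -159*(48 - 2/15) = -159*718/15 = -38054/5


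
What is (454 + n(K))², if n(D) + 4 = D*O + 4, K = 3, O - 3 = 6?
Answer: 231361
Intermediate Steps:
O = 9 (O = 3 + 6 = 9)
n(D) = 9*D (n(D) = -4 + (D*9 + 4) = -4 + (9*D + 4) = -4 + (4 + 9*D) = 9*D)
(454 + n(K))² = (454 + 9*3)² = (454 + 27)² = 481² = 231361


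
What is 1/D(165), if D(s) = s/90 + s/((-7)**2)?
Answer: 294/1529 ≈ 0.19228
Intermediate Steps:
D(s) = 139*s/4410 (D(s) = s*(1/90) + s/49 = s/90 + s*(1/49) = s/90 + s/49 = 139*s/4410)
1/D(165) = 1/((139/4410)*165) = 1/(1529/294) = 294/1529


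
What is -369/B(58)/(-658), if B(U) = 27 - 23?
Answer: 369/2632 ≈ 0.14020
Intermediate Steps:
B(U) = 4
-369/B(58)/(-658) = -369/4/(-658) = -369*1/4*(-1/658) = -369/4*(-1/658) = 369/2632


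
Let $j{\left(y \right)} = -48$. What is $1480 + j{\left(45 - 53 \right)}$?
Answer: $1432$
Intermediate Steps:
$1480 + j{\left(45 - 53 \right)} = 1480 - 48 = 1432$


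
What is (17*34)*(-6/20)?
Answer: -867/5 ≈ -173.40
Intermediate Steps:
(17*34)*(-6/20) = 578*(-6*1/20) = 578*(-3/10) = -867/5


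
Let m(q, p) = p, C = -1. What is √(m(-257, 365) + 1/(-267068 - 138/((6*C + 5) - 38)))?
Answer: √4399585525725166/3471838 ≈ 19.105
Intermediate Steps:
√(m(-257, 365) + 1/(-267068 - 138/((6*C + 5) - 38))) = √(365 + 1/(-267068 - 138/((6*(-1) + 5) - 38))) = √(365 + 1/(-267068 - 138/((-6 + 5) - 38))) = √(365 + 1/(-267068 - 138/(-1 - 38))) = √(365 + 1/(-267068 - 138/(-39))) = √(365 + 1/(-267068 - 138*(-1/39))) = √(365 + 1/(-267068 + 46/13)) = √(365 + 1/(-3471838/13)) = √(365 - 13/3471838) = √(1267220857/3471838) = √4399585525725166/3471838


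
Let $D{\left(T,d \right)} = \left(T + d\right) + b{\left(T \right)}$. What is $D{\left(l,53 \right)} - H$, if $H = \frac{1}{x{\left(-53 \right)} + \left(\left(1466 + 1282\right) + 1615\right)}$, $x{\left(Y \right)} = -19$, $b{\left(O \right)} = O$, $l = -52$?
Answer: $- \frac{221545}{4344} \approx -51.0$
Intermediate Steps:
$D{\left(T,d \right)} = d + 2 T$ ($D{\left(T,d \right)} = \left(T + d\right) + T = d + 2 T$)
$H = \frac{1}{4344}$ ($H = \frac{1}{-19 + \left(\left(1466 + 1282\right) + 1615\right)} = \frac{1}{-19 + \left(2748 + 1615\right)} = \frac{1}{-19 + 4363} = \frac{1}{4344} \approx 0.0002302$)
$D{\left(l,53 \right)} - H = \left(53 + 2 \left(-52\right)\right) - \frac{1}{4344} = \left(53 - 104\right) - \frac{1}{4344} = -51 - \frac{1}{4344} = - \frac{221545}{4344}$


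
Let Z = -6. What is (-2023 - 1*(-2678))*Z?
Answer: -3930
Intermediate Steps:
(-2023 - 1*(-2678))*Z = (-2023 - 1*(-2678))*(-6) = (-2023 + 2678)*(-6) = 655*(-6) = -3930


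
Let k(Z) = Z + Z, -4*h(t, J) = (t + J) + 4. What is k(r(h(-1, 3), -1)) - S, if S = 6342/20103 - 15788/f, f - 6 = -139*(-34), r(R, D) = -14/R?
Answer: 515771803/23781849 ≈ 21.688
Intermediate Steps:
h(t, J) = -1 - J/4 - t/4 (h(t, J) = -((t + J) + 4)/4 = -((J + t) + 4)/4 = -(4 + J + t)/4 = -1 - J/4 - t/4)
f = 4732 (f = 6 - 139*(-34) = 6 + 4726 = 4732)
k(Z) = 2*Z
S = -23947985/7927283 (S = 6342/20103 - 15788/4732 = 6342*(1/20103) - 15788*1/4732 = 2114/6701 - 3947/1183 = -23947985/7927283 ≈ -3.0210)
k(r(h(-1, 3), -1)) - S = 2*(-14/(-1 - 1/4*3 - 1/4*(-1))) - 1*(-23947985/7927283) = 2*(-14/(-1 - 3/4 + 1/4)) + 23947985/7927283 = 2*(-14/(-3/2)) + 23947985/7927283 = 2*(-14*(-2/3)) + 23947985/7927283 = 2*(28/3) + 23947985/7927283 = 56/3 + 23947985/7927283 = 515771803/23781849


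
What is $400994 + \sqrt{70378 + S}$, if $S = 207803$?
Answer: $400994 + 3 \sqrt{30909} \approx 4.0152 \cdot 10^{5}$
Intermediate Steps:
$400994 + \sqrt{70378 + S} = 400994 + \sqrt{70378 + 207803} = 400994 + \sqrt{278181} = 400994 + 3 \sqrt{30909}$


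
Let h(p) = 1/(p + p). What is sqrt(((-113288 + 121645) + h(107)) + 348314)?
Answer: sqrt(16334105330)/214 ≈ 597.22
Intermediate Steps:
h(p) = 1/(2*p)
sqrt(((-113288 + 121645) + h(107)) + 348314) = sqrt(((-113288 + 121645) + (1/2)/107) + 348314) = sqrt((8357 + (1/2)*(1/107)) + 348314) = sqrt((8357 + 1/214) + 348314) = sqrt(1788399/214 + 348314) = sqrt(76327595/214) = sqrt(16334105330)/214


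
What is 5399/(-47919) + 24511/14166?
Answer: 366020125/226273518 ≈ 1.6176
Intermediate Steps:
5399/(-47919) + 24511/14166 = 5399*(-1/47919) + 24511*(1/14166) = -5399/47919 + 24511/14166 = 366020125/226273518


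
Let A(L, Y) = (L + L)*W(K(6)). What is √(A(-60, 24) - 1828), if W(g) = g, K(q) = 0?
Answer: 2*I*√457 ≈ 42.755*I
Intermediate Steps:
A(L, Y) = 0 (A(L, Y) = (L + L)*0 = (2*L)*0 = 0)
√(A(-60, 24) - 1828) = √(0 - 1828) = √(-1828) = 2*I*√457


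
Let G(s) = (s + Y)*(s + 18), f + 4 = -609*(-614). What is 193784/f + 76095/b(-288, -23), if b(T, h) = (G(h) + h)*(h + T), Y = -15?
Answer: -9194517491/9710193457 ≈ -0.94689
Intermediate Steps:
f = 373922 (f = -4 - 609*(-614) = -4 + 373926 = 373922)
G(s) = (-15 + s)*(18 + s) (G(s) = (s - 15)*(s + 18) = (-15 + s)*(18 + s))
b(T, h) = (T + h)*(-270 + h² + 4*h) (b(T, h) = ((-270 + h² + 3*h) + h)*(h + T) = (-270 + h² + 4*h)*(T + h) = (T + h)*(-270 + h² + 4*h))
193784/f + 76095/b(-288, -23) = 193784/373922 + 76095/((-23)³ - 270*(-288) - 270*(-23) + 4*(-23)² - 288*(-23)² + 4*(-288)*(-23)) = 193784*(1/373922) + 76095/(-12167 + 77760 + 6210 + 4*529 - 288*529 + 26496) = 96892/186961 + 76095/(-12167 + 77760 + 6210 + 2116 - 152352 + 26496) = 96892/186961 + 76095/(-51937) = 96892/186961 + 76095*(-1/51937) = 96892/186961 - 76095/51937 = -9194517491/9710193457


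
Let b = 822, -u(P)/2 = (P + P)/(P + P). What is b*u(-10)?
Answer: -1644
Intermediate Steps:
u(P) = -2 (u(P) = -2*(P + P)/(P + P) = -2*2*P/(2*P) = -2*2*P*1/(2*P) = -2*1 = -2)
b*u(-10) = 822*(-2) = -1644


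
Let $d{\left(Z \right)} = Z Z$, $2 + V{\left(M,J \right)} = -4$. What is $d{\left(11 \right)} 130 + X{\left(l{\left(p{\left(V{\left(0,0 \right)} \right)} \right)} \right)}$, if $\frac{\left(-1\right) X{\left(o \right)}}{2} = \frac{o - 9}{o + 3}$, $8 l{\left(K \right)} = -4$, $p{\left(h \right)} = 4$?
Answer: $\frac{78688}{5} \approx 15738.0$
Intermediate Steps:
$V{\left(M,J \right)} = -6$ ($V{\left(M,J \right)} = -2 - 4 = -6$)
$l{\left(K \right)} = - \frac{1}{2}$ ($l{\left(K \right)} = \frac{1}{8} \left(-4\right) = - \frac{1}{2}$)
$X{\left(o \right)} = - \frac{2 \left(-9 + o\right)}{3 + o}$ ($X{\left(o \right)} = - 2 \frac{o - 9}{o + 3} = - 2 \frac{-9 + o}{3 + o} = - \frac{2 \left(-9 + o\right)}{3 + o}$)
$d{\left(Z \right)} = Z^{2}$
$d{\left(11 \right)} 130 + X{\left(l{\left(p{\left(V{\left(0,0 \right)} \right)} \right)} \right)} = 11^{2} \cdot 130 + \frac{2 \left(9 - - \frac{1}{2}\right)}{3 - \frac{1}{2}} = 121 \cdot 130 + \frac{2 \left(9 + \frac{1}{2}\right)}{\frac{5}{2}} = 15730 + 2 \cdot \frac{2}{5} \cdot \frac{19}{2} = 15730 + \frac{38}{5} = \frac{78688}{5}$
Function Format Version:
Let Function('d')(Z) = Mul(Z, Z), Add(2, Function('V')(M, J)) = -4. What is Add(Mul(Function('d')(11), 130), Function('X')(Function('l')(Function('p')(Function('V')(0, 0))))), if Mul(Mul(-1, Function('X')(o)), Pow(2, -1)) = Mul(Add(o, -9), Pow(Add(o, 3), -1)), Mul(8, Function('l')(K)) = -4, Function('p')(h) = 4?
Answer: Rational(78688, 5) ≈ 15738.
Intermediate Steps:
Function('V')(M, J) = -6 (Function('V')(M, J) = Add(-2, -4) = -6)
Function('l')(K) = Rational(-1, 2) (Function('l')(K) = Mul(Rational(1, 8), -4) = Rational(-1, 2))
Function('X')(o) = Mul(-2, Pow(Add(3, o), -1), Add(-9, o)) (Function('X')(o) = Mul(-2, Mul(Add(o, -9), Pow(Add(o, 3), -1))) = Mul(-2, Mul(Add(-9, o), Pow(Add(3, o), -1))) = Mul(-2, Mul(Pow(Add(3, o), -1), Add(-9, o))) = Mul(-2, Pow(Add(3, o), -1), Add(-9, o)))
Function('d')(Z) = Pow(Z, 2)
Add(Mul(Function('d')(11), 130), Function('X')(Function('l')(Function('p')(Function('V')(0, 0))))) = Add(Mul(Pow(11, 2), 130), Mul(2, Pow(Add(3, Rational(-1, 2)), -1), Add(9, Mul(-1, Rational(-1, 2))))) = Add(Mul(121, 130), Mul(2, Pow(Rational(5, 2), -1), Add(9, Rational(1, 2)))) = Add(15730, Mul(2, Rational(2, 5), Rational(19, 2))) = Add(15730, Rational(38, 5)) = Rational(78688, 5)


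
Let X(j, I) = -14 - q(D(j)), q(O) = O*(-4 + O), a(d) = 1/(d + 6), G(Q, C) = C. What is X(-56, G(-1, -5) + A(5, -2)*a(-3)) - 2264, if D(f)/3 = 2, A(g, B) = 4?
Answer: -2290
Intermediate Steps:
a(d) = 1/(6 + d)
D(f) = 6 (D(f) = 3*2 = 6)
X(j, I) = -26 (X(j, I) = -14 - 6*(-4 + 6) = -14 - 6*2 = -14 - 1*12 = -14 - 12 = -26)
X(-56, G(-1, -5) + A(5, -2)*a(-3)) - 2264 = -26 - 2264 = -2290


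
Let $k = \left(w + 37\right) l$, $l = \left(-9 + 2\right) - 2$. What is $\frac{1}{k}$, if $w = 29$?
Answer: $- \frac{1}{594} \approx -0.0016835$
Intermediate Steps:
$l = -9$ ($l = -7 - 2 = -9$)
$k = -594$ ($k = \left(29 + 37\right) \left(-9\right) = 66 \left(-9\right) = -594$)
$\frac{1}{k} = \frac{1}{-594} = - \frac{1}{594}$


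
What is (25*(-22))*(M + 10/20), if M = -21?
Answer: 11275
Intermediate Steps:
(25*(-22))*(M + 10/20) = (25*(-22))*(-21 + 10/20) = -550*(-21 + 10*(1/20)) = -550*(-21 + 1/2) = -550*(-41/2) = 11275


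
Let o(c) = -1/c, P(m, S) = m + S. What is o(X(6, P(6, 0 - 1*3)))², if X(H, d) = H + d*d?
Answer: 1/225 ≈ 0.0044444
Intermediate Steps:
P(m, S) = S + m
X(H, d) = H + d²
o(X(6, P(6, 0 - 1*3)))² = (-1/(6 + ((0 - 1*3) + 6)²))² = (-1/(6 + ((0 - 3) + 6)²))² = (-1/(6 + (-3 + 6)²))² = (-1/(6 + 3²))² = (-1/(6 + 9))² = (-1/15)² = 1/225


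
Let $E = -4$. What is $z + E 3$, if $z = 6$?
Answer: $-6$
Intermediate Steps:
$z + E 3 = 6 - 12 = -6$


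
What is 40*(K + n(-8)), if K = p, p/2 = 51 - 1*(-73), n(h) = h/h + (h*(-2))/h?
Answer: 9880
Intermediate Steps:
n(h) = -1 (n(h) = 1 + (-2*h)/h = 1 - 2 = -1)
p = 248 (p = 2*(51 - 1*(-73)) = 2*(51 + 73) = 2*124 = 248)
K = 248
40*(K + n(-8)) = 40*(248 - 1) = 40*247 = 9880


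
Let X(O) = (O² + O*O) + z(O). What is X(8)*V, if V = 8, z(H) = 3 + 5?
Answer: 1088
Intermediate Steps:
z(H) = 8
X(O) = 8 + 2*O² (X(O) = (O² + O*O) + 8 = (O² + O²) + 8 = 2*O² + 8 = 8 + 2*O²)
X(8)*V = (8 + 2*8²)*8 = (8 + 2*64)*8 = (8 + 128)*8 = 136*8 = 1088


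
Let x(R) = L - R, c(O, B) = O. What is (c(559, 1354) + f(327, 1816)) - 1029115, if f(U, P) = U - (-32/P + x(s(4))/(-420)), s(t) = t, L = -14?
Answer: -16338559211/15890 ≈ -1.0282e+6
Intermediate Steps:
x(R) = -14 - R
f(U, P) = -3/70 + U + 32/P (f(U, P) = U - (-32/P + (-14 - 1*4)/(-420)) = U - (-32/P + (-14 - 4)*(-1/420)) = U - (-32/P - 18*(-1/420)) = U - (-32/P + 3/70) = U - (3/70 - 32/P) = U + (-3/70 + 32/P) = -3/70 + U + 32/P)
(c(559, 1354) + f(327, 1816)) - 1029115 = (559 + (-3/70 + 327 + 32/1816)) - 1029115 = (559 + (-3/70 + 327 + 32*(1/1816))) - 1029115 = (559 + (-3/70 + 327 + 4/227)) - 1029115 = (559 + 5195629/15890) - 1029115 = 14078139/15890 - 1029115 = -16338559211/15890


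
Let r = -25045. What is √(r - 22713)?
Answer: I*√47758 ≈ 218.54*I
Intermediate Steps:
√(r - 22713) = √(-25045 - 22713) = √(-47758) = I*√47758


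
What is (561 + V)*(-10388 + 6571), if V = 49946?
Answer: -192785219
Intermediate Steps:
(561 + V)*(-10388 + 6571) = (561 + 49946)*(-10388 + 6571) = 50507*(-3817) = -192785219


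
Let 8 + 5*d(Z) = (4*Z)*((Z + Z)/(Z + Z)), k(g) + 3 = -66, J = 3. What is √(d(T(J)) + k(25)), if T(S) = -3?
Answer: I*√73 ≈ 8.544*I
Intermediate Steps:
k(g) = -69 (k(g) = -3 - 66 = -69)
d(Z) = -8/5 + 4*Z/5 (d(Z) = -8/5 + ((4*Z)*((Z + Z)/(Z + Z)))/5 = -8/5 + ((4*Z)*((2*Z)/((2*Z))))/5 = -8/5 + ((4*Z)*((2*Z)*(1/(2*Z))))/5 = -8/5 + ((4*Z)*1)/5 = -8/5 + (4*Z)/5 = -8/5 + 4*Z/5)
√(d(T(J)) + k(25)) = √((-8/5 + (⅘)*(-3)) - 69) = √((-8/5 - 12/5) - 69) = √(-4 - 69) = √(-73) = I*√73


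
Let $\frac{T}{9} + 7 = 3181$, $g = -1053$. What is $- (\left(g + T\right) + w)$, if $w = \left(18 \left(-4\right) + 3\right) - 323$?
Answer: $-27121$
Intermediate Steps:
$T = 28566$ ($T = -63 + 9 \cdot 3181 = -63 + 28629 = 28566$)
$w = -392$ ($w = \left(-72 + 3\right) - 323 = -69 - 323 = -392$)
$- (\left(g + T\right) + w) = - (\left(-1053 + 28566\right) - 392) = - (27513 - 392) = \left(-1\right) 27121 = -27121$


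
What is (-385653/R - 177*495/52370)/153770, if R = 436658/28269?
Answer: -14274432226944/87909461189105 ≈ -0.16238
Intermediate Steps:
R = 436658/28269 (R = 436658*(1/28269) = 436658/28269 ≈ 15.447)
(-385653/R - 177*495/52370)/153770 = (-385653/436658/28269 - 177*495/52370)/153770 = (-385653*28269/436658 - 87615*1/52370)*(1/153770) = (-10902024657/436658 - 17523/10474)*(1/153770) = -28548864453888/1143388973*1/153770 = -14274432226944/87909461189105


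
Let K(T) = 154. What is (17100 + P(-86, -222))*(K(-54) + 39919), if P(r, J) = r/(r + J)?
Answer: 9593632849/14 ≈ 6.8526e+8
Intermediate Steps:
P(r, J) = r/(J + r)
(17100 + P(-86, -222))*(K(-54) + 39919) = (17100 - 86/(-222 - 86))*(154 + 39919) = (17100 - 86/(-308))*40073 = (17100 - 86*(-1/308))*40073 = (17100 + 43/154)*40073 = (2633443/154)*40073 = 9593632849/14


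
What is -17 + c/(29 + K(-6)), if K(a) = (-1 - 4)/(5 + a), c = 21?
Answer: -557/34 ≈ -16.382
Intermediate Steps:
K(a) = -5/(5 + a)
-17 + c/(29 + K(-6)) = -17 + 21/(29 - 5/(5 - 6)) = -17 + 21/(29 - 5/(-1)) = -17 + 21/(29 - 5*(-1)) = -17 + 21/(29 + 5) = -17 + 21/34 = -557/34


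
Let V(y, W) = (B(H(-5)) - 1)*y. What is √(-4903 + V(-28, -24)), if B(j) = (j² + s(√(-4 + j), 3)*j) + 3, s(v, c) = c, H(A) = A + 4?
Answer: I*√4903 ≈ 70.021*I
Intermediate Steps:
H(A) = 4 + A
B(j) = 3 + j² + 3*j (B(j) = (j² + 3*j) + 3 = 3 + j² + 3*j)
V(y, W) = 0 (V(y, W) = ((3 + (4 - 5)² + 3*(4 - 5)) - 1)*y = ((3 + (-1)² + 3*(-1)) - 1)*y = ((3 + 1 - 3) - 1)*y = (1 - 1)*y = 0*y = 0)
√(-4903 + V(-28, -24)) = √(-4903 + 0) = √(-4903) = I*√4903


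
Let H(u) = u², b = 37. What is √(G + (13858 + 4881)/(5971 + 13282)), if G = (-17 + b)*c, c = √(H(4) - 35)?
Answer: √(360781967 + 7413560180*I*√19)/19253 ≈ 6.6392 + 6.5654*I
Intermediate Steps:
c = I*√19 (c = √(4² - 35) = √(16 - 35) = √(-19) = I*√19 ≈ 4.3589*I)
G = 20*I*√19 (G = (-17 + 37)*(I*√19) = 20*(I*√19) = 20*I*√19 ≈ 87.178*I)
√(G + (13858 + 4881)/(5971 + 13282)) = √(20*I*√19 + (13858 + 4881)/(5971 + 13282)) = √(20*I*√19 + 18739/19253) = √(18739/19253 + 20*I*√19)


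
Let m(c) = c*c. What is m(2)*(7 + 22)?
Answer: 116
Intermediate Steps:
m(c) = c**2
m(2)*(7 + 22) = 2**2*(7 + 22) = 4*29 = 116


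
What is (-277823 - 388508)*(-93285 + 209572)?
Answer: -77485632997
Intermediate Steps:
(-277823 - 388508)*(-93285 + 209572) = -666331*116287 = -77485632997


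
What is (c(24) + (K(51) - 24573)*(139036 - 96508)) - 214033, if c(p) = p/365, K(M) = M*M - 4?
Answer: -341205416741/365 ≈ -9.3481e+8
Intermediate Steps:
K(M) = -4 + M² (K(M) = M² - 4 = -4 + M²)
c(p) = p/365 (c(p) = p*(1/365) = p/365)
(c(24) + (K(51) - 24573)*(139036 - 96508)) - 214033 = ((1/365)*24 + ((-4 + 51²) - 24573)*(139036 - 96508)) - 214033 = (24/365 + ((-4 + 2601) - 24573)*42528) - 214033 = (24/365 + (2597 - 24573)*42528) - 214033 = (24/365 - 21976*42528) - 214033 = (24/365 - 934595328) - 214033 = -341127294696/365 - 214033 = -341205416741/365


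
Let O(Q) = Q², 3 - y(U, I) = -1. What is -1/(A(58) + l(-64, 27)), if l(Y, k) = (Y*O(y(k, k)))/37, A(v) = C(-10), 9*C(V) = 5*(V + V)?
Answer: 333/12916 ≈ 0.025782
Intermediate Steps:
y(U, I) = 4 (y(U, I) = 3 - 1*(-1) = 3 + 1 = 4)
C(V) = 10*V/9 (C(V) = (5*(V + V))/9 = (5*(2*V))/9 = (10*V)/9 = 10*V/9)
A(v) = -100/9 (A(v) = (10/9)*(-10) = -100/9)
l(Y, k) = 16*Y/37 (l(Y, k) = (Y*4²)/37 = (Y*16)*(1/37) = (16*Y)*(1/37) = 16*Y/37)
-1/(A(58) + l(-64, 27)) = -1/(-100/9 + (16/37)*(-64)) = -1/(-100/9 - 1024/37) = -1/(-12916/333) = -1*(-333/12916) = 333/12916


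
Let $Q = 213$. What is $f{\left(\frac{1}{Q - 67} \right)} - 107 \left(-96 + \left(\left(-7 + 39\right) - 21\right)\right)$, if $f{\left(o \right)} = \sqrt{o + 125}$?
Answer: $9095 + \frac{\sqrt{2664646}}{146} \approx 9106.2$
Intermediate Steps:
$f{\left(o \right)} = \sqrt{125 + o}$
$f{\left(\frac{1}{Q - 67} \right)} - 107 \left(-96 + \left(\left(-7 + 39\right) - 21\right)\right) = \sqrt{125 + \frac{1}{213 - 67}} - 107 \left(-96 + \left(\left(-7 + 39\right) - 21\right)\right) = \sqrt{125 + \frac{1}{146}} - 107 \left(-96 + \left(32 - 21\right)\right) = \sqrt{125 + \frac{1}{146}} - 107 \left(-96 + 11\right) = \sqrt{\frac{18251}{146}} - -9095 = \frac{\sqrt{2664646}}{146} + 9095 = 9095 + \frac{\sqrt{2664646}}{146}$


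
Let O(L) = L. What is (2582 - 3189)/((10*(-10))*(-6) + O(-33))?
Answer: -607/567 ≈ -1.0705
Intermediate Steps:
(2582 - 3189)/((10*(-10))*(-6) + O(-33)) = (2582 - 3189)/((10*(-10))*(-6) - 33) = -607/(-100*(-6) - 33) = -607/(600 - 33) = -607/567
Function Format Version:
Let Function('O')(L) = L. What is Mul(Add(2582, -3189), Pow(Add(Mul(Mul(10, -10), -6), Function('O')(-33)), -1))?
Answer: Rational(-607, 567) ≈ -1.0705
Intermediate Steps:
Mul(Add(2582, -3189), Pow(Add(Mul(Mul(10, -10), -6), Function('O')(-33)), -1)) = Mul(Add(2582, -3189), Pow(Add(Mul(Mul(10, -10), -6), -33), -1)) = Mul(-607, Pow(Add(Mul(-100, -6), -33), -1)) = Mul(-607, Pow(Add(600, -33), -1)) = Mul(-607, Pow(567, -1)) = Mul(-607, Rational(1, 567)) = Rational(-607, 567)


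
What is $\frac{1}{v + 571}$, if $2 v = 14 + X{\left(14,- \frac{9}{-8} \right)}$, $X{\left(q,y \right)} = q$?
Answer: $\frac{1}{585} \approx 0.0017094$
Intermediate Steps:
$v = 14$ ($v = \frac{14 + 14}{2} = \frac{1}{2} \cdot 28 = 14$)
$\frac{1}{v + 571} = \frac{1}{14 + 571} = \frac{1}{585}$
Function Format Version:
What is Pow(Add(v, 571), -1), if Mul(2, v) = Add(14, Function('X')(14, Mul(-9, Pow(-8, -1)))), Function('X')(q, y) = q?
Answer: Rational(1, 585) ≈ 0.0017094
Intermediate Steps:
v = 14 (v = Mul(Rational(1, 2), Add(14, 14)) = Mul(Rational(1, 2), 28) = 14)
Pow(Add(v, 571), -1) = Pow(Add(14, 571), -1) = Pow(585, -1) = Rational(1, 585)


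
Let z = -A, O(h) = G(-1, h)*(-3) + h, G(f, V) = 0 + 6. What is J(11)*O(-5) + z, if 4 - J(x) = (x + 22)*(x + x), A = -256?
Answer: 16862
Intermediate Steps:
G(f, V) = 6
J(x) = 4 - 2*x*(22 + x) (J(x) = 4 - (x + 22)*(x + x) = 4 - (22 + x)*2*x = 4 - 2*x*(22 + x))
O(h) = -18 + h (O(h) = 6*(-3) + h = -18 + h)
z = 256 (z = -1*(-256) = 256)
J(11)*O(-5) + z = (4 - 44*11 - 2*11²)*(-18 - 5) + 256 = (4 - 484 - 2*121)*(-23) + 256 = (4 - 484 - 242)*(-23) + 256 = -722*(-23) + 256 = 16606 + 256 = 16862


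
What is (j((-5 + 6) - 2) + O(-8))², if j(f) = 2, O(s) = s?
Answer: 36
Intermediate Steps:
(j((-5 + 6) - 2) + O(-8))² = (2 - 8)² = (-6)² = 36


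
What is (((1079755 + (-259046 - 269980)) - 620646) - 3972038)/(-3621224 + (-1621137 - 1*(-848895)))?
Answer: 4041955/4393466 ≈ 0.91999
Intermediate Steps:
(((1079755 + (-259046 - 269980)) - 620646) - 3972038)/(-3621224 + (-1621137 - 1*(-848895))) = (((1079755 - 529026) - 620646) - 3972038)/(-3621224 + (-1621137 + 848895)) = ((550729 - 620646) - 3972038)/(-3621224 - 772242) = (-69917 - 3972038)/(-4393466) = -4041955*(-1/4393466) = 4041955/4393466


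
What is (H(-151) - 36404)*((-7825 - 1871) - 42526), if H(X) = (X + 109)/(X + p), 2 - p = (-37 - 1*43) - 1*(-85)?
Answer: 20911829902/11 ≈ 1.9011e+9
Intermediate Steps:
p = -3 (p = 2 - ((-37 - 1*43) - 1*(-85)) = 2 - ((-37 - 43) + 85) = 2 - (-80 + 85) = 2 - 1*5 = 2 - 5 = -3)
H(X) = (109 + X)/(-3 + X) (H(X) = (X + 109)/(X - 3) = (109 + X)/(-3 + X))
(H(-151) - 36404)*((-7825 - 1871) - 42526) = ((109 - 151)/(-3 - 151) - 36404)*((-7825 - 1871) - 42526) = (-42/(-154) - 36404)*(-9696 - 42526) = (-1/154*(-42) - 36404)*(-52222) = (3/11 - 36404)*(-52222) = -400441/11*(-52222) = 20911829902/11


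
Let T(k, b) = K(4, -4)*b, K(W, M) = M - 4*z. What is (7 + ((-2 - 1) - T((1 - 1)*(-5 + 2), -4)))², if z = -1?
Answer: 16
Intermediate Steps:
K(W, M) = 4 + M (K(W, M) = M - 4*(-1) = M + 4 = 4 + M)
T(k, b) = 0 (T(k, b) = (4 - 4)*b = 0*b = 0)
(7 + ((-2 - 1) - T((1 - 1)*(-5 + 2), -4)))² = (7 + ((-2 - 1) - 1*0))² = (7 + (-3 + 0))² = (7 - 3)² = 4² = 16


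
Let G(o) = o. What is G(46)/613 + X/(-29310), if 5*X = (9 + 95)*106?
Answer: -8206/44917575 ≈ -0.00018269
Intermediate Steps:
X = 11024/5 (X = ((9 + 95)*106)/5 = (104*106)/5 = (⅕)*11024 = 11024/5 ≈ 2204.8)
G(46)/613 + X/(-29310) = 46/613 + (11024/5)/(-29310) = 46*(1/613) + (11024/5)*(-1/29310) = 46/613 - 5512/73275 = -8206/44917575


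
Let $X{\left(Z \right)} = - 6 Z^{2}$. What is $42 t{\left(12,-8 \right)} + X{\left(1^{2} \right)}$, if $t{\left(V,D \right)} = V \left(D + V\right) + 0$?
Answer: $2010$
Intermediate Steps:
$t{\left(V,D \right)} = V \left(D + V\right)$
$42 t{\left(12,-8 \right)} + X{\left(1^{2} \right)} = 42 \cdot 12 \left(-8 + 12\right) - 6 \left(1^{2}\right)^{2} = 42 \cdot 12 \cdot 4 - 6 \cdot 1^{2} = 42 \cdot 48 - 6 = 2016 - 6 = 2010$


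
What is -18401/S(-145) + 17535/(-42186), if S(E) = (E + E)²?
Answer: -375159681/591307100 ≈ -0.63446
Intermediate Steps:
S(E) = 4*E² (S(E) = (2*E)² = 4*E²)
-18401/S(-145) + 17535/(-42186) = -18401/(4*(-145)²) + 17535/(-42186) = -18401/(4*21025) + 17535*(-1/42186) = -18401/84100 - 5845/14062 = -375159681/591307100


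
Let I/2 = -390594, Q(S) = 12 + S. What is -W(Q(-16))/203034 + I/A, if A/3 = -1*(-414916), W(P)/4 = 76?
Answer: -348653789/554224047 ≈ -0.62908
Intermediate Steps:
I = -781188 (I = 2*(-390594) = -781188)
W(P) = 304 (W(P) = 4*76 = 304)
A = 1244748 (A = 3*(-1*(-414916)) = 3*414916 = 1244748)
-W(Q(-16))/203034 + I/A = -1*304/203034 - 781188/1244748 = -304*1/203034 - 781188*1/1244748 = -8/5343 - 65099/103729 = -348653789/554224047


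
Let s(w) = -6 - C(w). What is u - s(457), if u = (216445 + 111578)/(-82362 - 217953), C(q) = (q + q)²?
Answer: 83627807869/100105 ≈ 8.3540e+5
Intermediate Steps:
C(q) = 4*q² (C(q) = (2*q)² = 4*q²)
s(w) = -6 - 4*w²
u = -109341/100105 (u = 328023/(-300315) = 328023*(-1/300315) = -109341/100105 ≈ -1.0923)
u - s(457) = -109341/100105 - (-6 - 4*457²) = -109341/100105 - (-6 - 4*208849) = -109341/100105 - (-6 - 835396) = -109341/100105 - 1*(-835402) = -109341/100105 + 835402 = 83627807869/100105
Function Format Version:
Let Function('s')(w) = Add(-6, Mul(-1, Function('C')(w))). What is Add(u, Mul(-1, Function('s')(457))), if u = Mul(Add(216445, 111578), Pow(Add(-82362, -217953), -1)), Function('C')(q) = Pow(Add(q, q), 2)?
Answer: Rational(83627807869, 100105) ≈ 8.3540e+5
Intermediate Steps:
Function('C')(q) = Mul(4, Pow(q, 2)) (Function('C')(q) = Pow(Mul(2, q), 2) = Mul(4, Pow(q, 2)))
Function('s')(w) = Add(-6, Mul(-4, Pow(w, 2))) (Function('s')(w) = Add(-6, Mul(-1, Mul(4, Pow(w, 2)))) = Add(-6, Mul(-4, Pow(w, 2))))
u = Rational(-109341, 100105) (u = Mul(328023, Pow(-300315, -1)) = Mul(328023, Rational(-1, 300315)) = Rational(-109341, 100105) ≈ -1.0923)
Add(u, Mul(-1, Function('s')(457))) = Add(Rational(-109341, 100105), Mul(-1, Add(-6, Mul(-4, Pow(457, 2))))) = Add(Rational(-109341, 100105), Mul(-1, Add(-6, Mul(-4, 208849)))) = Add(Rational(-109341, 100105), Mul(-1, Add(-6, -835396))) = Add(Rational(-109341, 100105), Mul(-1, -835402)) = Add(Rational(-109341, 100105), 835402) = Rational(83627807869, 100105)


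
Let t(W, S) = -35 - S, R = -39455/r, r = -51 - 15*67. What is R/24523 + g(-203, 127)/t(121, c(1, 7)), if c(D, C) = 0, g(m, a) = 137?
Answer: -3546410531/906370080 ≈ -3.9128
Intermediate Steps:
r = -1056 (r = -51 - 1005 = -1056)
R = 39455/1056 (R = -39455/(-1056) = -39455*(-1/1056) = 39455/1056 ≈ 37.363)
R/24523 + g(-203, 127)/t(121, c(1, 7)) = (39455/1056)/24523 + 137/(-35 - 1*0) = (39455/1056)*(1/24523) + 137/(-35 + 0) = 39455/25896288 + 137/(-35) = 39455/25896288 + 137*(-1/35) = 39455/25896288 - 137/35 = -3546410531/906370080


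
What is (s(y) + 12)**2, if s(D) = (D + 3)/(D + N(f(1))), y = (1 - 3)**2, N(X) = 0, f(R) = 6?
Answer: 3025/16 ≈ 189.06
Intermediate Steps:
y = 4 (y = (-2)**2 = 4)
s(D) = (3 + D)/D (s(D) = (D + 3)/(D + 0) = (3 + D)/D)
(s(y) + 12)**2 = ((3 + 4)/4 + 12)**2 = ((1/4)*7 + 12)**2 = (7/4 + 12)**2 = (55/4)**2 = 3025/16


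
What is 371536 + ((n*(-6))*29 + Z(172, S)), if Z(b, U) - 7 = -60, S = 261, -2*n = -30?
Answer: 368873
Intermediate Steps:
n = 15 (n = -1/2*(-30) = 15)
Z(b, U) = -53 (Z(b, U) = 7 - 60 = -53)
371536 + ((n*(-6))*29 + Z(172, S)) = 371536 + ((15*(-6))*29 - 53) = 371536 + (-90*29 - 53) = 371536 + (-2610 - 53) = 371536 - 2663 = 368873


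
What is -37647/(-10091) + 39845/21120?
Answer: 239436107/42624384 ≈ 5.6173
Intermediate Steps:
-37647/(-10091) + 39845/21120 = -37647*(-1/10091) + 39845*(1/21120) = 37647/10091 + 7969/4224 = 239436107/42624384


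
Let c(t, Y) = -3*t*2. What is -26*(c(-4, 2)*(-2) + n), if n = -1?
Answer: 1274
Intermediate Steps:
c(t, Y) = -6*t
-26*(c(-4, 2)*(-2) + n) = -26*(-6*(-4)*(-2) - 1) = -26*(24*(-2) - 1) = -26*(-48 - 1) = -26*(-49) = 1274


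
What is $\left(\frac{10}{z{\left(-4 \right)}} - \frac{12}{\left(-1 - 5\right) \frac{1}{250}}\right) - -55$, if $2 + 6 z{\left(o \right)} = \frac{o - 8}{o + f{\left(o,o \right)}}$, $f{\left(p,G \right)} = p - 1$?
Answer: $465$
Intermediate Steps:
$f{\left(p,G \right)} = -1 + p$ ($f{\left(p,G \right)} = p - 1 = -1 + p$)
$z{\left(o \right)} = - \frac{1}{3} + \frac{-8 + o}{6 \left(-1 + 2 o\right)}$ ($z{\left(o \right)} = - \frac{1}{3} + \frac{\left(o - 8\right) \frac{1}{o + \left(-1 + o\right)}}{6} = - \frac{1}{3} + \frac{\left(-8 + o\right) \frac{1}{-1 + 2 o}}{6} = - \frac{1}{3} + \frac{\frac{1}{-1 + 2 o} \left(-8 + o\right)}{6} = - \frac{1}{3} + \frac{-8 + o}{6 \left(-1 + 2 o\right)}$)
$\left(\frac{10}{z{\left(-4 \right)}} - \frac{12}{\left(-1 - 5\right) \frac{1}{250}}\right) - -55 = \left(\frac{10}{\frac{1}{2} \frac{1}{-1 + 2 \left(-4\right)} \left(-2 - -4\right)} - \frac{12}{\left(-1 - 5\right) \frac{1}{250}}\right) - -55 = \left(\frac{10}{\frac{1}{2} \frac{1}{-1 - 8} \left(-2 + 4\right)} - \frac{12}{\left(-1 - 5\right) \frac{1}{250}}\right) + 55 = \left(\frac{10}{\frac{1}{2} \frac{1}{-9} \cdot 2} - \frac{12}{\left(-6\right) \frac{1}{250}}\right) + 55 = \left(\frac{10}{\frac{1}{2} \left(- \frac{1}{9}\right) 2} - \frac{12}{- \frac{3}{125}}\right) + 55 = \left(\frac{10}{- \frac{1}{9}} - -500\right) + 55 = \left(10 \left(-9\right) + 500\right) + 55 = \left(-90 + 500\right) + 55 = 410 + 55 = 465$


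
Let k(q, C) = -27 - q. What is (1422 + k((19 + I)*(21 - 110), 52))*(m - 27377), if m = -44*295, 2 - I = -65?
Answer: -365190493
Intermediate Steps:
I = 67 (I = 2 - 1*(-65) = 2 + 65 = 67)
m = -12980
(1422 + k((19 + I)*(21 - 110), 52))*(m - 27377) = (1422 + (-27 - (19 + 67)*(21 - 110)))*(-12980 - 27377) = (1422 + (-27 - 86*(-89)))*(-40357) = (1422 + (-27 - 1*(-7654)))*(-40357) = (1422 + (-27 + 7654))*(-40357) = (1422 + 7627)*(-40357) = 9049*(-40357) = -365190493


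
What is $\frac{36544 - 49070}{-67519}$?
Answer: $\frac{12526}{67519} \approx 0.18552$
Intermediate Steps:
$\frac{36544 - 49070}{-67519} = \left(36544 - 49070\right) \left(- \frac{1}{67519}\right) = \left(-12526\right) \left(- \frac{1}{67519}\right) = \frac{12526}{67519}$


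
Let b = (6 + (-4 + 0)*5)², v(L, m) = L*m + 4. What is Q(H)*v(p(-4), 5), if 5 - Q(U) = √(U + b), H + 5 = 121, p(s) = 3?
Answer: 95 - 38*√78 ≈ -240.61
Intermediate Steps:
v(L, m) = 4 + L*m
H = 116 (H = -5 + 121 = 116)
b = 196 (b = (6 - 4*5)² = (6 - 20)² = (-14)² = 196)
Q(U) = 5 - √(196 + U) (Q(U) = 5 - √(U + 196) = 5 - √(196 + U))
Q(H)*v(p(-4), 5) = (5 - √(196 + 116))*(4 + 3*5) = (5 - √312)*(4 + 15) = (5 - 2*√78)*19 = 95 - 38*√78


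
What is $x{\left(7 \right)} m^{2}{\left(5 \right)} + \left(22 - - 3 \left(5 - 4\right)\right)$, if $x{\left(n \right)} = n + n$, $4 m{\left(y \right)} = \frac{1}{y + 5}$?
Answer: $\frac{20007}{800} \approx 25.009$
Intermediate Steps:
$m{\left(y \right)} = \frac{1}{4 \left(5 + y\right)}$ ($m{\left(y \right)} = \frac{1}{4 \left(y + 5\right)} = \frac{1}{4 \left(5 + y\right)}$)
$x{\left(n \right)} = 2 n$
$x{\left(7 \right)} m^{2}{\left(5 \right)} + \left(22 - - 3 \left(5 - 4\right)\right) = 2 \cdot 7 \left(\frac{1}{4 \left(5 + 5\right)}\right)^{2} + \left(22 - - 3 \left(5 - 4\right)\right) = 14 \left(\frac{1}{4 \cdot 10}\right)^{2} + \left(22 - \left(-3\right) 1\right) = 14 \left(\frac{1}{4} \cdot \frac{1}{10}\right)^{2} + \left(22 - -3\right) = \frac{14}{1600} + \left(22 + 3\right) = 14 \cdot \frac{1}{1600} + 25 = \frac{7}{800} + 25 = \frac{20007}{800}$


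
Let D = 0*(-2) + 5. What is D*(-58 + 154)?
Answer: 480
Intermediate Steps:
D = 5 (D = 0 + 5 = 5)
D*(-58 + 154) = 5*(-58 + 154) = 5*96 = 480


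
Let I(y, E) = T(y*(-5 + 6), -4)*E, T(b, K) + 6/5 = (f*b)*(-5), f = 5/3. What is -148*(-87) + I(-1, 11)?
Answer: 194317/15 ≈ 12954.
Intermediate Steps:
f = 5/3 (f = 5*(1/3) = 5/3 ≈ 1.6667)
T(b, K) = -6/5 - 25*b/3 (T(b, K) = -6/5 + (5*b/3)*(-5) = -6/5 - 25*b/3)
I(y, E) = E*(-6/5 - 25*y/3) (I(y, E) = (-6/5 - 25*y*(-5 + 6)/3)*E = (-6/5 - 25*y/3)*E = E*(-6/5 - 25*y/3))
-148*(-87) + I(-1, 11) = -148*(-87) - 1/15*11*(18 + 125*(-1)) = 12876 - 1/15*11*(18 - 125) = 12876 - 1/15*11*(-107) = 12876 + 1177/15 = 194317/15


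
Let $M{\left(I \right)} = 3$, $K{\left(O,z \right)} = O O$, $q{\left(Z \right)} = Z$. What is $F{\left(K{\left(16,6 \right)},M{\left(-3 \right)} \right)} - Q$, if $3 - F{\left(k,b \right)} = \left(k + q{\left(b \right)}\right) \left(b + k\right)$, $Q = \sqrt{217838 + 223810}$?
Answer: $-67078 - 12 \sqrt{3067} \approx -67743.0$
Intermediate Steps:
$K{\left(O,z \right)} = O^{2}$
$Q = 12 \sqrt{3067}$ ($Q = \sqrt{441648} = 12 \sqrt{3067} \approx 664.57$)
$F{\left(k,b \right)} = 3 - \left(b + k\right)^{2}$ ($F{\left(k,b \right)} = 3 - \left(k + b\right) \left(b + k\right) = 3 - \left(b + k\right) \left(b + k\right) = 3 - \left(b + k\right)^{2}$)
$F{\left(K{\left(16,6 \right)},M{\left(-3 \right)} \right)} - Q = \left(3 - 3^{2} - \left(16^{2}\right)^{2} - 6 \cdot 16^{2}\right) - 12 \sqrt{3067} = \left(3 - 9 - 256^{2} - 6 \cdot 256\right) - 12 \sqrt{3067} = \left(3 - 9 - 65536 - 1536\right) - 12 \sqrt{3067} = -67078 - 12 \sqrt{3067}$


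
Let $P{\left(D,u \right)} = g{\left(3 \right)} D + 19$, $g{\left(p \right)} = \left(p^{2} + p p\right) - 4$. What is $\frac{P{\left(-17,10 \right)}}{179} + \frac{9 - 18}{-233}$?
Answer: $- \frac{49416}{41707} \approx -1.1848$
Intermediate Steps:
$g{\left(p \right)} = -4 + 2 p^{2}$ ($g{\left(p \right)} = \left(p^{2} + p^{2}\right) - 4 = 2 p^{2} - 4 = -4 + 2 p^{2}$)
$P{\left(D,u \right)} = 19 + 14 D$ ($P{\left(D,u \right)} = \left(-4 + 2 \cdot 3^{2}\right) D + 19 = \left(-4 + 2 \cdot 9\right) D + 19 = \left(-4 + 18\right) D + 19 = 14 D + 19 = 19 + 14 D$)
$\frac{P{\left(-17,10 \right)}}{179} + \frac{9 - 18}{-233} = \frac{19 + 14 \left(-17\right)}{179} + \frac{9 - 18}{-233} = \left(19 - 238\right) \frac{1}{179} + \left(9 - 18\right) \left(- \frac{1}{233}\right) = \left(-219\right) \frac{1}{179} - - \frac{9}{233} = - \frac{219}{179} + \frac{9}{233} = - \frac{49416}{41707}$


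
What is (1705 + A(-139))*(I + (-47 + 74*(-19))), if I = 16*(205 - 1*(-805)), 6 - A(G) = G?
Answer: 27207950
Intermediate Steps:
A(G) = 6 - G
I = 16160 (I = 16*(205 + 805) = 16*1010 = 16160)
(1705 + A(-139))*(I + (-47 + 74*(-19))) = (1705 + (6 - 1*(-139)))*(16160 + (-47 + 74*(-19))) = (1705 + (6 + 139))*(16160 + (-47 - 1406)) = (1705 + 145)*(16160 - 1453) = 1850*14707 = 27207950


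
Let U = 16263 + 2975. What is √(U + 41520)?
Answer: √60758 ≈ 246.49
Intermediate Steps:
U = 19238
√(U + 41520) = √(19238 + 41520) = √60758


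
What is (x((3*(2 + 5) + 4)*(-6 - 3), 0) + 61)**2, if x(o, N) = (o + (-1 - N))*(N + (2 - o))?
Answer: 2625640081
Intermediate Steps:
x(o, N) = (-1 + o - N)*(2 + N - o)
(x((3*(2 + 5) + 4)*(-6 - 3), 0) + 61)**2 = ((-2 - 1*0**2 - ((3*(2 + 5) + 4)*(-6 - 3))**2 - 3*0 + 3*((3*(2 + 5) + 4)*(-6 - 3)) + 2*0*((3*(2 + 5) + 4)*(-6 - 3))) + 61)**2 = ((-2 - 1*0 - ((3*7 + 4)*(-9))**2 + 0 + 3*((3*7 + 4)*(-9)) + 2*0*((3*7 + 4)*(-9))) + 61)**2 = ((-2 + 0 - ((21 + 4)*(-9))**2 + 0 + 3*((21 + 4)*(-9)) + 2*0*((21 + 4)*(-9))) + 61)**2 = ((-2 + 0 - (25*(-9))**2 + 0 + 3*(25*(-9)) + 2*0*(25*(-9))) + 61)**2 = ((-2 + 0 - 1*(-225)**2 + 0 + 3*(-225) + 2*0*(-225)) + 61)**2 = ((-2 + 0 - 1*50625 + 0 - 675 + 0) + 61)**2 = ((-2 + 0 - 50625 + 0 - 675 + 0) + 61)**2 = (-51302 + 61)**2 = (-51241)**2 = 2625640081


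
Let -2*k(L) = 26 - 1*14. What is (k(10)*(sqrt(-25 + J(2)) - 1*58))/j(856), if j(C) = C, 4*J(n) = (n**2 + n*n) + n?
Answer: 87/214 - 9*I*sqrt(10)/856 ≈ 0.40654 - 0.033248*I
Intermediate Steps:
k(L) = -6 (k(L) = -(26 - 1*14)/2 = -(26 - 14)/2 = -1/2*12 = -6)
J(n) = n**2/2 + n/4 (J(n) = ((n**2 + n*n) + n)/4 = ((n**2 + n**2) + n)/4 = (2*n**2 + n)/4 = (n + 2*n**2)/4 = n**2/2 + n/4)
(k(10)*(sqrt(-25 + J(2)) - 1*58))/j(856) = -6*(sqrt(-25 + (1/4)*2*(1 + 2*2)) - 1*58)/856 = -6*(sqrt(-25 + (1/4)*2*(1 + 4)) - 58)*(1/856) = -6*(sqrt(-25 + (1/4)*2*5) - 58)*(1/856) = -6*(sqrt(-25 + 5/2) - 58)*(1/856) = -6*(sqrt(-45/2) - 58)*(1/856) = -6*(3*I*sqrt(10)/2 - 58)*(1/856) = -6*(-58 + 3*I*sqrt(10)/2)*(1/856) = (348 - 9*I*sqrt(10))*(1/856) = 87/214 - 9*I*sqrt(10)/856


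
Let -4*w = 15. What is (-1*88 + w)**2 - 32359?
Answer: -383055/16 ≈ -23941.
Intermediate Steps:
w = -15/4 (w = -1/4*15 = -15/4 ≈ -3.7500)
(-1*88 + w)**2 - 32359 = (-1*88 - 15/4)**2 - 32359 = (-88 - 15/4)**2 - 32359 = (-367/4)**2 - 32359 = 134689/16 - 32359 = -383055/16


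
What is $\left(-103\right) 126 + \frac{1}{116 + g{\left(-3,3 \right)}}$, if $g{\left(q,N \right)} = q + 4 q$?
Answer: $- \frac{1310777}{101} \approx -12978.0$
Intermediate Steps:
$g{\left(q,N \right)} = 5 q$
$\left(-103\right) 126 + \frac{1}{116 + g{\left(-3,3 \right)}} = \left(-103\right) 126 + \frac{1}{116 + 5 \left(-3\right)} = -12978 + \frac{1}{116 - 15} = -12978 + \frac{1}{101} = - \frac{1310777}{101}$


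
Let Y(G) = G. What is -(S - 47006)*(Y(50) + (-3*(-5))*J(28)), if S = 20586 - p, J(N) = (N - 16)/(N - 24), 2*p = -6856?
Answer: 2184240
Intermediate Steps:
p = -3428 (p = (1/2)*(-6856) = -3428)
J(N) = (-16 + N)/(-24 + N)
S = 24014 (S = 20586 - 1*(-3428) = 20586 + 3428 = 24014)
-(S - 47006)*(Y(50) + (-3*(-5))*J(28)) = -(24014 - 47006)*(50 + (-3*(-5))*((-16 + 28)/(-24 + 28))) = -(-22992)*(50 + 15*(12/4)) = -(-22992)*(50 + 15*((1/4)*12)) = -(-22992)*(50 + 15*3) = -(-22992)*(50 + 45) = -(-22992)*95 = -1*(-2184240) = 2184240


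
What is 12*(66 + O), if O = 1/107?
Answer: 84756/107 ≈ 792.11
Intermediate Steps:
O = 1/107 ≈ 0.0093458
12*(66 + O) = 12*(66 + 1/107) = 12*(7063/107) = 84756/107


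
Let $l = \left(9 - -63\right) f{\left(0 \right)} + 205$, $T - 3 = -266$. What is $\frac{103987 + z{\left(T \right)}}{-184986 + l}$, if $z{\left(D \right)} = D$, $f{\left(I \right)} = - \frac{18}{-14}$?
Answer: $- \frac{726068}{1292819} \approx -0.56162$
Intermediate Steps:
$T = -263$ ($T = 3 - 266 = -263$)
$f{\left(I \right)} = \frac{9}{7}$ ($f{\left(I \right)} = \left(-18\right) \left(- \frac{1}{14}\right) = \frac{9}{7}$)
$l = \frac{2083}{7}$ ($l = \left(9 - -63\right) \frac{9}{7} + 205 = \left(9 + 63\right) \frac{9}{7} + 205 = 72 \cdot \frac{9}{7} + 205 = \frac{648}{7} + 205 = \frac{2083}{7} \approx 297.57$)
$\frac{103987 + z{\left(T \right)}}{-184986 + l} = \frac{103987 - 263}{-184986 + \frac{2083}{7}} = \frac{103724}{- \frac{1292819}{7}} = 103724 \left(- \frac{7}{1292819}\right) = - \frac{726068}{1292819}$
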